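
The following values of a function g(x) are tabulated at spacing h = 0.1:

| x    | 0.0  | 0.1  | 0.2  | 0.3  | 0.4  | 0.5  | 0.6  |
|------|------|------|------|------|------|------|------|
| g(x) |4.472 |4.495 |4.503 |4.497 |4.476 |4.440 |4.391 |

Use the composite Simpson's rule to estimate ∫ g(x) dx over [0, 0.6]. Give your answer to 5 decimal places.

2.68497

h = 0.1, n = 6.
(h/3)·[y₀ + 4y₁ + 2y₂ + 4y₃ + 2y₄ + 4y₅ + y₆] = 0.033333·(80.549) = 2.68497.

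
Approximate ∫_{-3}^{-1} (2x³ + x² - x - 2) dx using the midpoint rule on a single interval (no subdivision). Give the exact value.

-24

M = (b−a)·f(-2) = 2·(-12) = -24.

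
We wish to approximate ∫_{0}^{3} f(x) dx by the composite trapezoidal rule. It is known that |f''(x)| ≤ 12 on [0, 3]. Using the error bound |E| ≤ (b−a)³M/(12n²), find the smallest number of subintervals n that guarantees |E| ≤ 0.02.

Need 324/(12n²) ≤ 0.02.
n² ≥ 324/(12·0.02) = 1350 ⇒ n ≥ 36.7423, so the smallest n is 37.

37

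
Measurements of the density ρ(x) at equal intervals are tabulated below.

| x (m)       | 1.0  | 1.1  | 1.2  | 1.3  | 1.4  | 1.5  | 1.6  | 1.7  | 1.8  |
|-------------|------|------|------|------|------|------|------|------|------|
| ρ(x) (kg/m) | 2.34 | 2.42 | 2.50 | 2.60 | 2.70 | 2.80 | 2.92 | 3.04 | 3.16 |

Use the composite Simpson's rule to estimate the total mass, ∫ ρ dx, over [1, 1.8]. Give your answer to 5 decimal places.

2.17267

h = 0.1, n = 8.
(h/3)·[y₀ + 4y₁ + 2y₂ + 4y₃ + 2y₄ + 4y₅ + 2y₆ + 4y₇ + y₈] = 0.033333·(65.18) = 2.17267.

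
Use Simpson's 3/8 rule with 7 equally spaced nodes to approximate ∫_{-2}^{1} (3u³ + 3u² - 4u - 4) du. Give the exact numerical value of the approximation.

h = (1 − (-2))/6 = 0.5.
Nodes u₀,…,u₆ = -2, -1.5, -1, -0.5, 0, 0.5, 1.
f(u) = 3u³ + 3u² - 4u - 4: f₀=-8, f₁=-1.375, f₂=0, f₃=-1.625, f₄=-4, f₅=-4.875, f₆=-2.
(3h/8)·[f₀ + 3f₁ + 3f₂ + 2f₃ + 3f₄ + 3f₅ + f₆] = 0.1875·(-44) = -8.25.

-8.25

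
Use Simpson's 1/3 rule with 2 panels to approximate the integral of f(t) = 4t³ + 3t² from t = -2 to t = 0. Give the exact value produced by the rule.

-8

h = (0 − (-2))/2 = 1.
Nodes t₀,…,t₂ = -2, -1, 0.
f(t) = 4t³ + 3t²: f₀=-20, f₁=-1, f₂=0.
(h/3)·[f₀ + 4f₁ + f₂] = 0.333333·(-24) = -8.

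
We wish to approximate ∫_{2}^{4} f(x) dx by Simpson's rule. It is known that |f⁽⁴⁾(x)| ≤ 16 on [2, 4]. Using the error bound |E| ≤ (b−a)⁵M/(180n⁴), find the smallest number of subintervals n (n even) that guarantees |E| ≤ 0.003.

6

Need 512/(180n⁴) ≤ 0.003.
n⁴ ≥ 512/(180·0.003) = 948.148 ⇒ n ≥ 5.5491, so the smallest even n is 6. (n must be even for Simpson's rule.)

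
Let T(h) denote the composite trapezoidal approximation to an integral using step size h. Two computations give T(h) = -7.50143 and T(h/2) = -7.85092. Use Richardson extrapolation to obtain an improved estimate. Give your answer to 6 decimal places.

-7.967417

R = (4·T(h/2) − T(h)) / 3 = (4·(-7.85092) − (-7.50143))/3 = (-23.90225)/3 = -7.967417.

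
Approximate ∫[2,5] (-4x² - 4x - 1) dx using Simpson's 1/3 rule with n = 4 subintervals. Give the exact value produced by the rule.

-201

h = (5 − 2)/4 = 0.75.
Nodes x₀,…,x₄ = 2, 2.75, 3.5, 4.25, 5.
f(x) = -4x² - 4x - 1: f₀=-25, f₁=-42.25, f₂=-64, f₃=-90.25, f₄=-121.
(h/3)·[f₀ + 4f₁ + 2f₂ + 4f₃ + f₄] = 0.25·(-804) = -201.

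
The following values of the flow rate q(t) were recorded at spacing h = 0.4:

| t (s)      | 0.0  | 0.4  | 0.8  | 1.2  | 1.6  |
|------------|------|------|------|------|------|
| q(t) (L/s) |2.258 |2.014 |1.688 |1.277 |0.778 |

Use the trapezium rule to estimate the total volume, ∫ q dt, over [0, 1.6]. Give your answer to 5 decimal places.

h = 0.4, n = 4.
(h/2)·[y₀ + 2y₁ + 2y₂ + 2y₃ + y₄] = 0.2·(12.994) = 2.59880.

2.59880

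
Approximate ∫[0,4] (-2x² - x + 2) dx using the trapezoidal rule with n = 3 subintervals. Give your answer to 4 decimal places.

-45.0370

h = (4 − 0)/3 = 1.333333.
Nodes x₀,…,x₃ = 0, 1.333333, 2.666667, 4.
f(x) = -2x² - x + 2: f₀=2, f₁=-2.888889, f₂=-14.888889, f₃=-34.
(h/2)·[f₀ + 2f₁ + 2f₂ + f₃] = 0.666667·(-67.555556) = -45.0370.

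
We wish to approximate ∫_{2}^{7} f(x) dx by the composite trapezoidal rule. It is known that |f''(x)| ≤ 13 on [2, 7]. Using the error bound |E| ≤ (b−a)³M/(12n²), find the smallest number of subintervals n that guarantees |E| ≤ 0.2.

27

Need 1625/(12n²) ≤ 0.2.
n² ≥ 1625/(12·0.2) = 677.083 ⇒ n ≥ 26.0208, so the smallest n is 27.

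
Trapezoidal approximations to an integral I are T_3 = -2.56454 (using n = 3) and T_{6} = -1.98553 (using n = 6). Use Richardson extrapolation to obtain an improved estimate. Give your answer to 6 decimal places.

-1.792527

R = (4·T_{6} − T_3) / 3 = (4·(-1.98553) − (-2.56454))/3 = (-5.37758)/3 = -1.792527.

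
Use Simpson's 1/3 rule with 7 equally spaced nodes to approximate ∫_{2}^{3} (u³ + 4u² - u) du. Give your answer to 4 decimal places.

h = (3 − 2)/6 = 0.166667.
Nodes u₀,…,u₆ = 2, 2.166667, 2.333333, 2.5, 2.666667, 2.833333, 3.
f(u) = u³ + 4u² - u: f₀=22, f₁=26.782407, f₂=32.148148, f₃=38.125, f₄=44.740741, f₅=52.023148, f₆=60.
(h/3)·[f₀ + 4f₁ + 2f₂ + 4f₃ + 2f₄ + 4f₅ + f₆] = 0.055556·(703.5) = 39.0833.

39.0833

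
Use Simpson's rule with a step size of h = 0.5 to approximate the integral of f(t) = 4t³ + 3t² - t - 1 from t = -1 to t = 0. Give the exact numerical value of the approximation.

h = (0 − (-1))/2 = 0.5.
Nodes t₀,…,t₂ = -1, -0.5, 0.
f(t) = 4t³ + 3t² - t - 1: f₀=-1, f₁=-0.25, f₂=-1.
(h/3)·[f₀ + 4f₁ + f₂] = 0.166667·(-3) = -0.5.

-0.5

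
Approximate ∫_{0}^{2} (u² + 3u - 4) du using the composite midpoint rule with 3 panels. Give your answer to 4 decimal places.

h = (2 − 0)/3 = 0.666667.
Midpoints m₁,…,m₃ = 0.333333, 1, 1.666667.
f(m₁)=-2.888889, f(m₂)=0, f(m₃)=3.777778.
h·[f(m₁) + f(m₂) + f(m₃)] = 0.666667·(0.888889) = 0.5926.

0.5926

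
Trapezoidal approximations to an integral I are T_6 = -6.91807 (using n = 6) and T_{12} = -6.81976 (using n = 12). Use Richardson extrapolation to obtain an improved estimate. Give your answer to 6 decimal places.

R = (4·T_{12} − T_6) / 3 = (4·(-6.81976) − (-6.91807))/3 = (-20.36097)/3 = -6.786990.

-6.786990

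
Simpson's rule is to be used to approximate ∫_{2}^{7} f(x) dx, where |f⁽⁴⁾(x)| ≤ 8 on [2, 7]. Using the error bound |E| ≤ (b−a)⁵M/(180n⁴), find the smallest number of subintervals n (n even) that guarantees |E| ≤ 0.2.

Need 25000/(180n⁴) ≤ 0.2.
n⁴ ≥ 25000/(180·0.2) = 694.444 ⇒ n ≥ 5.1335, so the smallest even n is 6. (n must be even for Simpson's rule.)

6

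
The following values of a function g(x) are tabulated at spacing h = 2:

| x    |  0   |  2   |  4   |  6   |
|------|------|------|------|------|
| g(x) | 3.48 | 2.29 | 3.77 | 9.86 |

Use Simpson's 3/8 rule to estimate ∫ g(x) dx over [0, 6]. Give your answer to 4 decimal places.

23.6400

h = 2, n = 3.
(3h/8)·[y₀ + 3y₁ + 3y₂ + y₃] = 0.75·(31.52) = 23.6400.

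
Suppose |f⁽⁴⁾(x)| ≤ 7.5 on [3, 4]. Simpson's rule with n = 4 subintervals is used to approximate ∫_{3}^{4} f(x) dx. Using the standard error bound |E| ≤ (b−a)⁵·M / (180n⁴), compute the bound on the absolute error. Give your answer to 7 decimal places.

|E| ≤ (1)⁵·7.5 / (180·4⁴) = 7.5/46080 = 0.0001628.

0.0001628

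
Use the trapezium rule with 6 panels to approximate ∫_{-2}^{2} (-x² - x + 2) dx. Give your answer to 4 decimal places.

2.3704

h = (2 − (-2))/6 = 0.666667.
Nodes x₀,…,x₆ = -2, -1.333333, -0.666667, 0, 0.666667, 1.333333, 2.
f(x) = -x² - x + 2: f₀=0, f₁=1.555556, f₂=2.222222, f₃=2, f₄=0.888889, f₅=-1.111111, f₆=-4.
(h/2)·[f₀ + 2f₁ + 2f₂ + 2f₃ + 2f₄ + 2f₅ + f₆] = 0.333333·(7.111111) = 2.3704.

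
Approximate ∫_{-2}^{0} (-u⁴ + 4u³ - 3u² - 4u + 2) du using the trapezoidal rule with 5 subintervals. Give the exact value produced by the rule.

h = (0 − (-2))/5 = 0.4.
Nodes u₀,…,u₅ = -2, -1.6, -1.2, -0.8, -0.4, 0.
f(u) = -u⁴ + 4u³ - 3u² - 4u + 2: f₀=-50, f₁=-22.2176, f₂=-6.5056, f₃=0.8224, f₄=2.8384, f₅=2.
(h/2)·[f₀ + 2f₁ + 2f₂ + 2f₃ + 2f₄ + f₅] = 0.2·(-98.1248) = -19.62496.

-19.62496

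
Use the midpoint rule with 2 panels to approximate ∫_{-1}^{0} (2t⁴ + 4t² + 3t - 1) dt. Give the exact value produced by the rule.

h = (0 − (-1))/2 = 0.5.
Midpoints m₁,…,m₂ = -0.75, -0.25.
f(m₁)=-0.3671875, f(m₂)=-1.4921875.
h·[f(m₁) + f(m₂)] = 0.5·(-1.859375) = -0.9296875.

-0.9296875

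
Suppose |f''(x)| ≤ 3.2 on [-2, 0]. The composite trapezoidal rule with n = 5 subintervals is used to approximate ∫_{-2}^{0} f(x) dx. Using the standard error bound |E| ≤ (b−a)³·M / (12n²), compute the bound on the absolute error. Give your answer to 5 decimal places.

0.08533

|E| ≤ (2)³·3.2 / (12·5²) = 25.6/300 = 0.08533.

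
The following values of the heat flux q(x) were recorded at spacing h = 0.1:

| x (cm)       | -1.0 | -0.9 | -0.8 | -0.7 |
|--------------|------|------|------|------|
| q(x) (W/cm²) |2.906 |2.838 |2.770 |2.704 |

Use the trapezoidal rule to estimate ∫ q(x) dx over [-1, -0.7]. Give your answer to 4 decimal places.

h = 0.1, n = 3.
(h/2)·[y₀ + 2y₁ + 2y₂ + y₃] = 0.05·(16.826) = 0.8413.

0.8413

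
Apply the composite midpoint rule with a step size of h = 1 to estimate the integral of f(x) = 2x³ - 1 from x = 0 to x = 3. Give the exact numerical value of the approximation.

h = (3 − 0)/3 = 1.
Midpoints m₁,…,m₃ = 0.5, 1.5, 2.5.
f(m₁)=-0.75, f(m₂)=5.75, f(m₃)=30.25.
h·[f(m₁) + f(m₂) + f(m₃)] = 1·(35.25) = 35.25.

35.25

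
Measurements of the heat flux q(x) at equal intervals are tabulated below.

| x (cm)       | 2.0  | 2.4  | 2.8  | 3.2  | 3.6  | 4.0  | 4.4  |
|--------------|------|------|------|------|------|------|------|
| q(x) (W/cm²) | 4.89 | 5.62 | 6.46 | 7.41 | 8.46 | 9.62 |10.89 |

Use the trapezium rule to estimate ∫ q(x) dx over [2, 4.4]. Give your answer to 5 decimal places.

18.18400

h = 0.4, n = 6.
(h/2)·[y₀ + 2y₁ + 2y₂ + 2y₃ + 2y₄ + 2y₅ + y₆] = 0.2·(90.92) = 18.18400.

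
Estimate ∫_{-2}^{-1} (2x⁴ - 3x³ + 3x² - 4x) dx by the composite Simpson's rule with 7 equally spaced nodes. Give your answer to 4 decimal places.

36.6502

h = (-1 − (-2))/6 = 0.166667.
Nodes x₀,…,x₆ = -2, -1.833333, -1.666667, -1.5, -1.333333, -1.166667, -1.
f(x) = 2x⁴ - 3x³ + 3x² - 4x: f₀=76, f₁=58.496914, f₂=44.320988, f₃=33, f₄=24.098765, f₅=17.219136, f₆=12.
(h/3)·[f₀ + 4f₁ + 2f₂ + 4f₃ + 2f₄ + 4f₅ + f₆] = 0.055556·(659.703704) = 36.6502.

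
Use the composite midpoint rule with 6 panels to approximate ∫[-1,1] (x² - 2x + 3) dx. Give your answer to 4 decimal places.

6.6481

h = (1 − (-1))/6 = 0.333333.
Midpoints m₁,…,m₆ = -0.833333, -0.5, -0.166667, 0.166667, 0.5, 0.833333.
f(m₁)=5.361111, f(m₂)=4.25, f(m₃)=3.361111, f(m₄)=2.694444, f(m₅)=2.25, f(m₆)=2.027778.
h·[f(m₁) + f(m₂) + f(m₃) + f(m₄) + f(m₅) + f(m₆)] = 0.333333·(19.944444) = 6.6481.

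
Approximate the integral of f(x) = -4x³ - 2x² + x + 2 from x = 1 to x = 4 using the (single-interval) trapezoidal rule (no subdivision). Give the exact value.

-427.5

T = (b−a)/2 · [f(1) + f(4)] = 1.5·[(-3) + (-282)] = -427.5.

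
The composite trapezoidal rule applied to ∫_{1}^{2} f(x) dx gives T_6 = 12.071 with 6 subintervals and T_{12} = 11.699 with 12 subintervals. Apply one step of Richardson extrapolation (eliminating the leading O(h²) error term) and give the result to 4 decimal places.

11.5750

R = (4·T_{12} − T_6) / 3 = (4·11.699 − 12.071)/3 = (34.725)/3 = 11.5750.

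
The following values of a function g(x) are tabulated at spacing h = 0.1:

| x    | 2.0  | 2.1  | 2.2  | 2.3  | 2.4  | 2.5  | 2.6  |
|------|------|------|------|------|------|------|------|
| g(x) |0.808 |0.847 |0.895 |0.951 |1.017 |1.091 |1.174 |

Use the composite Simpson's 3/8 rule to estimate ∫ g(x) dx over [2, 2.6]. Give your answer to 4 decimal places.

h = 0.1, n = 6.
(3h/8)·[y₀ + 3y₁ + 3y₂ + 2y₃ + 3y₄ + 3y₅ + y₆] = 0.0375·(15.434) = 0.5788.

0.5788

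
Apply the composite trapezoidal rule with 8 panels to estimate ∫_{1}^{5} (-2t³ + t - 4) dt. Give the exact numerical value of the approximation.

h = (5 − 1)/8 = 0.5.
Nodes t₀,…,t₈ = 1, 1.5, 2, 2.5, 3, 3.5, 4, 4.5, 5.
f(t) = -2t³ + t - 4: f₀=-5, f₁=-9.25, f₂=-18, f₃=-32.75, f₄=-55, f₅=-86.25, f₆=-128, f₇=-181.75, f₈=-249.
(h/2)·[f₀ + 2f₁ + 2f₂ + 2f₃ + 2f₄ + 2f₅ + 2f₆ + 2f₇ + f₈] = 0.25·(-1276) = -319.

-319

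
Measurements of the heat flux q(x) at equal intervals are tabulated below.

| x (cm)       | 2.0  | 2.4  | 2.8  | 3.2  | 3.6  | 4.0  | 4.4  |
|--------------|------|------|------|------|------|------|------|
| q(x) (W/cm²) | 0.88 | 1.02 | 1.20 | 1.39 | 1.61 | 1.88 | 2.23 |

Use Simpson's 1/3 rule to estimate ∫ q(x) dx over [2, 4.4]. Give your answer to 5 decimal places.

h = 0.4, n = 6.
(h/3)·[y₀ + 4y₁ + 2y₂ + 4y₃ + 2y₄ + 4y₅ + y₆] = 0.133333·(25.89) = 3.45200.

3.45200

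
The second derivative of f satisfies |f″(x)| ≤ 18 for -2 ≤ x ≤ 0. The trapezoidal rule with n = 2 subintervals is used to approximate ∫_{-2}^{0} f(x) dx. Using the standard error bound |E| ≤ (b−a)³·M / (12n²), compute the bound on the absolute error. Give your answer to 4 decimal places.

|E| ≤ (2)³·18 / (12·2²) = 144/48 = 3.0000.

3.0000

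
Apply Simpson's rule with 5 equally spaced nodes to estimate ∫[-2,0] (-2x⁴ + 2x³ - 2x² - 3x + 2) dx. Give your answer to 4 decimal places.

-16.1667

h = (0 − (-2))/4 = 0.5.
Nodes x₀,…,x₄ = -2, -1.5, -1, -0.5, 0.
f(x) = -2x⁴ + 2x³ - 2x² - 3x + 2: f₀=-48, f₁=-14.875, f₂=-1, f₃=2.625, f₄=2.
(h/3)·[f₀ + 4f₁ + 2f₂ + 4f₃ + f₄] = 0.166667·(-97) = -16.1667.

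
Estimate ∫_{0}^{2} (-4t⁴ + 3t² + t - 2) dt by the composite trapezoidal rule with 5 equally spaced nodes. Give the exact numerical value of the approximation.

h = (2 − 0)/4 = 0.5.
Nodes t₀,…,t₄ = 0, 0.5, 1, 1.5, 2.
f(t) = -4t⁴ + 3t² + t - 2: f₀=-2, f₁=-1, f₂=-2, f₃=-14, f₄=-52.
(h/2)·[f₀ + 2f₁ + 2f₂ + 2f₃ + f₄] = 0.25·(-88) = -22.

-22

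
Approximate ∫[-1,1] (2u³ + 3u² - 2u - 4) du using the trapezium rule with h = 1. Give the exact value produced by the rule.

h = (1 − (-1))/2 = 1.
Nodes u₀,…,u₂ = -1, 0, 1.
f(u) = 2u³ + 3u² - 2u - 4: f₀=-1, f₁=-4, f₂=-1.
(h/2)·[f₀ + 2f₁ + f₂] = 0.5·(-10) = -5.

-5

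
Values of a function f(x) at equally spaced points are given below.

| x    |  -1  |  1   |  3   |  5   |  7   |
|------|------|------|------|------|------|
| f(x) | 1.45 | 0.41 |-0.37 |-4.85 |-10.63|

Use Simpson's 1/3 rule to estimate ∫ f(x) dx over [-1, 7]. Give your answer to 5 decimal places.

h = 2, n = 4.
(h/3)·[y₀ + 4y₁ + 2y₂ + 4y₃ + y₄] = 0.666667·(-27.68) = -18.45333.

-18.45333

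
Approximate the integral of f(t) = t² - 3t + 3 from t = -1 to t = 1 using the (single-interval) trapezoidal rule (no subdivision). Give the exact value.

T = (b−a)/2 · [f(-1) + f(1)] = 1·[7 + 1] = 8.

8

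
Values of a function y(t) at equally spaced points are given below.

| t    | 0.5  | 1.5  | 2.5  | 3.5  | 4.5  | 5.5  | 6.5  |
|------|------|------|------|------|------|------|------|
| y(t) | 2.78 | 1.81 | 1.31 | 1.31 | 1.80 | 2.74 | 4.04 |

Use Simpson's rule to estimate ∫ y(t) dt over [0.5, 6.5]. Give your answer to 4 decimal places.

h = 1, n = 6.
(h/3)·[y₀ + 4y₁ + 2y₂ + 4y₃ + 2y₄ + 4y₅ + y₆] = 0.333333·(36.48) = 12.1600.

12.1600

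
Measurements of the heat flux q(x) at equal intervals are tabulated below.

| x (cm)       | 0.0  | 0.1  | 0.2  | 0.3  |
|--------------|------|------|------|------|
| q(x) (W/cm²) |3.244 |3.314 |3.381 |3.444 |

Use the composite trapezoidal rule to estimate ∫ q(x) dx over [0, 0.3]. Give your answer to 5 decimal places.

1.00390

h = 0.1, n = 3.
(h/2)·[y₀ + 2y₁ + 2y₂ + y₃] = 0.05·(20.078) = 1.00390.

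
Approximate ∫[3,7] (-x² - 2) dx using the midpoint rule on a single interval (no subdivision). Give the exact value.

M = (b−a)·f(5) = 4·(-27) = -108.

-108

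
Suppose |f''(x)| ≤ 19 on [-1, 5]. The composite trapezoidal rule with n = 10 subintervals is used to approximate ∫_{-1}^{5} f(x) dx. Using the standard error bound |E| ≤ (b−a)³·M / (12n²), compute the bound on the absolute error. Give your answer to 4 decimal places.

3.4200

|E| ≤ (6)³·19 / (12·10²) = 4104/1200 = 3.4200.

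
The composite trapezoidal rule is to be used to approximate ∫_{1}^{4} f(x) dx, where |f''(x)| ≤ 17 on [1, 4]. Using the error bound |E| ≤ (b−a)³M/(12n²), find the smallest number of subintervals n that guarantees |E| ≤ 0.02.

Need 459/(12n²) ≤ 0.02.
n² ≥ 459/(12·0.02) = 1912.5 ⇒ n ≥ 43.7321, so the smallest n is 44.

44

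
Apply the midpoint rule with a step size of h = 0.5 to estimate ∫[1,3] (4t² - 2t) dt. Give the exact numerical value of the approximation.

h = (3 − 1)/4 = 0.5.
Midpoints m₁,…,m₄ = 1.25, 1.75, 2.25, 2.75.
f(m₁)=3.75, f(m₂)=8.75, f(m₃)=15.75, f(m₄)=24.75.
h·[f(m₁) + f(m₂) + f(m₃) + f(m₄)] = 0.5·(53) = 26.5.

26.5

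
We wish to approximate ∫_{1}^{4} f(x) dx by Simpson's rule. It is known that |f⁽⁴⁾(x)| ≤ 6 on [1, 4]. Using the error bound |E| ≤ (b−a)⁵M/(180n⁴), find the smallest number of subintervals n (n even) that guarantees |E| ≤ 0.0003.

14

Need 1458/(180n⁴) ≤ 0.0003.
n⁴ ≥ 1458/(180·0.0003) = 27000 ⇒ n ≥ 12.8186, so the smallest even n is 14. (n must be even for Simpson's rule.)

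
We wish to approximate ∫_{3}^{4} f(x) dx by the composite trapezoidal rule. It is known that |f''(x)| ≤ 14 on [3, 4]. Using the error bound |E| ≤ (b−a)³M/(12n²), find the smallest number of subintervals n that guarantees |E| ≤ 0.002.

25

Need 14/(12n²) ≤ 0.002.
n² ≥ 14/(12·0.002) = 583.333 ⇒ n ≥ 24.1523, so the smallest n is 25.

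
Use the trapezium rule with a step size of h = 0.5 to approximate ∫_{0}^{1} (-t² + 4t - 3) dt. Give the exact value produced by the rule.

-1.375

h = (1 − 0)/2 = 0.5.
Nodes t₀,…,t₂ = 0, 0.5, 1.
f(t) = -t² + 4t - 3: f₀=-3, f₁=-1.25, f₂=0.
(h/2)·[f₀ + 2f₁ + f₂] = 0.25·(-5.5) = -1.375.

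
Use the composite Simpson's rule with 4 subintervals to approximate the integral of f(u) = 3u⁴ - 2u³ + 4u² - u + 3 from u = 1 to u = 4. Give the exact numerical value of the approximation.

h = (4 − 1)/4 = 0.75.
Nodes u₀,…,u₄ = 1, 1.75, 2.5, 3.25, 4.
f(u) = 3u⁴ - 2u³ + 4u² - u + 3: f₀=7, f₁=30.91796875, f₂=111.4375, f₃=308.04296875, f₄=703.
(h/3)·[f₀ + 4f₁ + 2f₂ + 4f₃ + f₄] = 0.25·(2288.71875) = 572.1796875.

572.1796875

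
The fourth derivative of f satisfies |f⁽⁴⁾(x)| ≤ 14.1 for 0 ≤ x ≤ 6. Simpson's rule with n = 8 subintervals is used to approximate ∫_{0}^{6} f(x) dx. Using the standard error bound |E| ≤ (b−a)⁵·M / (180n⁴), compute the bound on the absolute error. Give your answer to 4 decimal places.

0.1487

|E| ≤ (6)⁵·14.1 / (180·8⁴) = 109641.6/737280 = 0.1487.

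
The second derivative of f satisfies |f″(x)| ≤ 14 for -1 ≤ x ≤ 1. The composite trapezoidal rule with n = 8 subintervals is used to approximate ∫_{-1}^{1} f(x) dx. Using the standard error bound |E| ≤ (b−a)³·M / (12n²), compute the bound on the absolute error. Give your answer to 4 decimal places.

|E| ≤ (2)³·14 / (12·8²) = 112/768 = 0.1458.

0.1458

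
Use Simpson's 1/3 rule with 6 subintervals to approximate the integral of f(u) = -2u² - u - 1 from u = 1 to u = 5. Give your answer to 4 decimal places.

h = (5 − 1)/6 = 0.666667.
Nodes u₀,…,u₆ = 1, 1.666667, 2.333333, 3, 3.666667, 4.333333, 5.
f(u) = -2u² - u - 1: f₀=-4, f₁=-8.222222, f₂=-14.222222, f₃=-22, f₄=-31.555556, f₅=-42.888889, f₆=-56.
(h/3)·[f₀ + 4f₁ + 2f₂ + 4f₃ + 2f₄ + 4f₅ + f₆] = 0.222222·(-444) = -98.6667.

-98.6667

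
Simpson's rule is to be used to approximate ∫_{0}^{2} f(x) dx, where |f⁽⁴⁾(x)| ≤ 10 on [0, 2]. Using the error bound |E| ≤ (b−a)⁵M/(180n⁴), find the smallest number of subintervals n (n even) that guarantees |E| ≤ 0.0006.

Need 320/(180n⁴) ≤ 0.0006.
n⁴ ≥ 320/(180·0.0006) = 2962.96 ⇒ n ≥ 7.3779, so the smallest even n is 8. (n must be even for Simpson's rule.)

8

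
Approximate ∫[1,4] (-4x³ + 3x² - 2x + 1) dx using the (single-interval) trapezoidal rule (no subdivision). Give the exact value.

-325.5

T = (b−a)/2 · [f(1) + f(4)] = 1.5·[(-2) + (-215)] = -325.5.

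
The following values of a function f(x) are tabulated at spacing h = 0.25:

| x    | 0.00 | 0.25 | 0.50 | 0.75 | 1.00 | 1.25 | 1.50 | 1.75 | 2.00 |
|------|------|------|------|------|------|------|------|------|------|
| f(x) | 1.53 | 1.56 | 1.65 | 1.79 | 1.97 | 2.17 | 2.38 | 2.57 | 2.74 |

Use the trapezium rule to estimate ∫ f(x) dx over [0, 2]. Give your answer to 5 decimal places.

4.05625

h = 0.25, n = 8.
(h/2)·[y₀ + 2y₁ + 2y₂ + 2y₃ + 2y₄ + 2y₅ + 2y₆ + 2y₇ + y₈] = 0.125·(32.45) = 4.05625.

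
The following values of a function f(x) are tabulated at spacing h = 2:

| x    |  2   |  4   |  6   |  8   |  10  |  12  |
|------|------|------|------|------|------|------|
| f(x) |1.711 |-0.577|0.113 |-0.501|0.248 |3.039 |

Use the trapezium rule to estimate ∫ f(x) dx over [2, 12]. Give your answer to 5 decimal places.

3.31600

h = 2, n = 5.
(h/2)·[y₀ + 2y₁ + 2y₂ + 2y₃ + 2y₄ + y₅] = 1·(3.316) = 3.31600.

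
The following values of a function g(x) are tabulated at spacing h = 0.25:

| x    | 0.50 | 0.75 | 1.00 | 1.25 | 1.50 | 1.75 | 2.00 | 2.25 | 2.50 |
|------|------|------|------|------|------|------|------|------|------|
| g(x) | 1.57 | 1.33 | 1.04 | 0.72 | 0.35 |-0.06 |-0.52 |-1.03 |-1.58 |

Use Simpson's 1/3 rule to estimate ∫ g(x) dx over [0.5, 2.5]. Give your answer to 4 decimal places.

0.4642

h = 0.25, n = 8.
(h/3)·[y₀ + 4y₁ + 2y₂ + 4y₃ + 2y₄ + 4y₅ + 2y₆ + 4y₇ + y₈] = 0.083333·(5.57) = 0.4642.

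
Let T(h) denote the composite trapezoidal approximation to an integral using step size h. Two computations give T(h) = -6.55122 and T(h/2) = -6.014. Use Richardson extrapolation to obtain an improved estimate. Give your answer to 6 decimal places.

-5.834927

R = (4·T(h/2) − T(h)) / 3 = (4·(-6.014) − (-6.55122))/3 = (-17.50478)/3 = -5.834927.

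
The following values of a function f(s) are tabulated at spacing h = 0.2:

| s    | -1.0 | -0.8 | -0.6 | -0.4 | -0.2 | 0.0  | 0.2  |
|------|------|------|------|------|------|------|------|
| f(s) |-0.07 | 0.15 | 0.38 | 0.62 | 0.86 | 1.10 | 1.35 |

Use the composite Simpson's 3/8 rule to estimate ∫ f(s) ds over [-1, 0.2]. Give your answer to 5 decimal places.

0.74925

h = 0.2, n = 6.
(3h/8)·[y₀ + 3y₁ + 3y₂ + 2y₃ + 3y₄ + 3y₅ + y₆] = 0.075·(9.99) = 0.74925.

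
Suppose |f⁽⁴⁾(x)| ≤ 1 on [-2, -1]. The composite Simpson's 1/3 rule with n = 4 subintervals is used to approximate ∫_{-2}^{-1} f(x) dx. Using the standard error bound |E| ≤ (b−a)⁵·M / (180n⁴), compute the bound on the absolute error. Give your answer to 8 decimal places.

0.00002170

|E| ≤ (1)⁵·1 / (180·4⁴) = 1/46080 = 0.00002170.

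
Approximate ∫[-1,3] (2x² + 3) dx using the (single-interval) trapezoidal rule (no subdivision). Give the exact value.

52

T = (b−a)/2 · [f(-1) + f(3)] = 2·[5 + 21] = 52.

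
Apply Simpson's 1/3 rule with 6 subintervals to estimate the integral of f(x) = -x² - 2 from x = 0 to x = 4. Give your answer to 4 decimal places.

h = (4 − 0)/6 = 0.666667.
Nodes x₀,…,x₆ = 0, 0.666667, 1.333333, 2, 2.666667, 3.333333, 4.
f(x) = -x² - 2: f₀=-2, f₁=-2.444444, f₂=-3.777778, f₃=-6, f₄=-9.111111, f₅=-13.111111, f₆=-18.
(h/3)·[f₀ + 4f₁ + 2f₂ + 4f₃ + 2f₄ + 4f₅ + f₆] = 0.222222·(-132) = -29.3333.

-29.3333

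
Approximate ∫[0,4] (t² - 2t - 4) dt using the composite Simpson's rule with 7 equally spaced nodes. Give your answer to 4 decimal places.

h = (4 − 0)/6 = 0.666667.
Nodes t₀,…,t₆ = 0, 0.666667, 1.333333, 2, 2.666667, 3.333333, 4.
f(t) = t² - 2t - 4: f₀=-4, f₁=-4.888889, f₂=-4.888889, f₃=-4, f₄=-2.222222, f₅=0.444444, f₆=4.
(h/3)·[f₀ + 4f₁ + 2f₂ + 4f₃ + 2f₄ + 4f₅ + f₆] = 0.222222·(-48) = -10.6667.

-10.6667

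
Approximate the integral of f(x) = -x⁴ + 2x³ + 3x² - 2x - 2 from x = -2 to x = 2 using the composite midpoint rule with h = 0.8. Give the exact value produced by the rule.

-3.78112

h = (2 − (-2))/5 = 0.8.
Midpoints m₁,…,m₅ = -1.6, -0.8, 0, 0.8, 1.6.
f(m₁)=-5.8656, f(m₂)=0.0864, f(m₃)=-2, f(m₄)=-1.0656, f(m₅)=4.1184.
h·[f(m₁) + f(m₂) + f(m₃) + f(m₄) + f(m₅)] = 0.8·(-4.7264) = -3.78112.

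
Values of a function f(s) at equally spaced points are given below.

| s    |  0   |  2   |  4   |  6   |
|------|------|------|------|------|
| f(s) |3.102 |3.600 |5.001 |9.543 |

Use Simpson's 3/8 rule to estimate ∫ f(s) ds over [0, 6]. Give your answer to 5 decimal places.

28.83600

h = 2, n = 3.
(3h/8)·[y₀ + 3y₁ + 3y₂ + y₃] = 0.75·(38.448) = 28.83600.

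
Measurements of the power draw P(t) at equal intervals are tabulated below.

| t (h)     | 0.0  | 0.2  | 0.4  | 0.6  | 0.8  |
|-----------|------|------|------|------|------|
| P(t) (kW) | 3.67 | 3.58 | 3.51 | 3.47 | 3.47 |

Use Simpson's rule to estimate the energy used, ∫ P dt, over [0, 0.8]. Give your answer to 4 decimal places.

h = 0.2, n = 4.
(h/3)·[y₀ + 4y₁ + 2y₂ + 4y₃ + y₄] = 0.066667·(42.36) = 2.8240.

2.8240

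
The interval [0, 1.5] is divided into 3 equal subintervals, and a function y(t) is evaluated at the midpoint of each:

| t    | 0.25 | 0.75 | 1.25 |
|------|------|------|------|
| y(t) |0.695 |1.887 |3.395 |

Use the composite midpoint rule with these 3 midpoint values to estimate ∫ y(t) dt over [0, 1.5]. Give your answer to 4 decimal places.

h = 0.5, n = 3.
h·[y(m₁) + y(m₂) + y(m₃)] = 0.5·(5.977) = 2.9885.

2.9885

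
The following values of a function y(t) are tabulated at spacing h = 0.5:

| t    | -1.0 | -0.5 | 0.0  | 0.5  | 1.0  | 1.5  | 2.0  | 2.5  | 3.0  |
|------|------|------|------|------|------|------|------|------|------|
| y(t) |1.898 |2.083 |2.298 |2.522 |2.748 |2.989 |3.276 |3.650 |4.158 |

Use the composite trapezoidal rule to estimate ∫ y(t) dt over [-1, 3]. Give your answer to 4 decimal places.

11.2970

h = 0.5, n = 8.
(h/2)·[y₀ + 2y₁ + 2y₂ + 2y₃ + 2y₄ + 2y₅ + 2y₆ + 2y₇ + y₈] = 0.25·(45.188) = 11.2970.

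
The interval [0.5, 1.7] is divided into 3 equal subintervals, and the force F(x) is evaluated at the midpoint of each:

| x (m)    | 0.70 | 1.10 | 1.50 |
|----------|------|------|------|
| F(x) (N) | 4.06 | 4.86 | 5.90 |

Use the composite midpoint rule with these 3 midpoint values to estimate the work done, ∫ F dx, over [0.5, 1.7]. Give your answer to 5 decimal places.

5.92800

h = 0.4, n = 3.
h·[y(m₁) + y(m₂) + y(m₃)] = 0.4·(14.82) = 5.92800.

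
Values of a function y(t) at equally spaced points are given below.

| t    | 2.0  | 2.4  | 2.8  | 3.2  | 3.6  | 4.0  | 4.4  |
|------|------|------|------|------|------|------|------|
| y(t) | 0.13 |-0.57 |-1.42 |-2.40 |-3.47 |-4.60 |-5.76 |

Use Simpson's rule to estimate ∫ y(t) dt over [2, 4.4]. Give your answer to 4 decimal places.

-6.0920

h = 0.4, n = 6.
(h/3)·[y₀ + 4y₁ + 2y₂ + 4y₃ + 2y₄ + 4y₅ + y₆] = 0.133333·(-45.69) = -6.0920.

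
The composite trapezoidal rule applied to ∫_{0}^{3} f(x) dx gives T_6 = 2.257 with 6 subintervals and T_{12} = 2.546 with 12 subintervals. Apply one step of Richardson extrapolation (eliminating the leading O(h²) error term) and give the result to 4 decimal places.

2.6423

R = (4·T_{12} − T_6) / 3 = (4·2.546 − 2.257)/3 = (7.927)/3 = 2.6423.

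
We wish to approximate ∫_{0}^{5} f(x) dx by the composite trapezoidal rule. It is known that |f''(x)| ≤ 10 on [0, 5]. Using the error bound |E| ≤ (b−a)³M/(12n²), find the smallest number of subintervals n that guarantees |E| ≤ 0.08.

37

Need 1250/(12n²) ≤ 0.08.
n² ≥ 1250/(12·0.08) = 1302.08 ⇒ n ≥ 36.0844, so the smallest n is 37.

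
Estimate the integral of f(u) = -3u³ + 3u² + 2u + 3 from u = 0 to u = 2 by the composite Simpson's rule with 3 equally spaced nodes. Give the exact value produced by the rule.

6

h = (2 − 0)/2 = 1.
Nodes u₀,…,u₂ = 0, 1, 2.
f(u) = -3u³ + 3u² + 2u + 3: f₀=3, f₁=5, f₂=-5.
(h/3)·[f₀ + 4f₁ + f₂] = 0.333333·(18) = 6.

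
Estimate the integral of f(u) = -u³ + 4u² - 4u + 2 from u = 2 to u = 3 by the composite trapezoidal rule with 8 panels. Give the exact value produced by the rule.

1.07421875

h = (3 − 2)/8 = 0.125.
Nodes u₀,…,u₈ = 2, 2.125, 2.25, 2.375, 2.5, 2.625, 2.75, 2.875, 3.
f(u) = -u³ + 4u² - 4u + 2: f₀=2, f₁=1.966796875, f₂=1.859375, f₃=1.666015625, f₄=1.375, f₅=0.974609375, f₆=0.453125, f₇=-0.201171875, f₈=-1.
(h/2)·[f₀ + 2f₁ + 2f₂ + 2f₃ + 2f₄ + 2f₅ + 2f₆ + 2f₇ + f₈] = 0.0625·(17.1875) = 1.07421875.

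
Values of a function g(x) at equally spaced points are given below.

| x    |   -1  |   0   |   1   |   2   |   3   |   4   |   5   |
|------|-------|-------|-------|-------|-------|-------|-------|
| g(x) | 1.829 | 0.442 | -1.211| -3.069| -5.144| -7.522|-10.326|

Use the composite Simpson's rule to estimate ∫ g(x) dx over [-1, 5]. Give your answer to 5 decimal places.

h = 1, n = 6.
(h/3)·[y₀ + 4y₁ + 2y₂ + 4y₃ + 2y₄ + 4y₅ + y₆] = 0.333333·(-61.803) = -20.60100.

-20.60100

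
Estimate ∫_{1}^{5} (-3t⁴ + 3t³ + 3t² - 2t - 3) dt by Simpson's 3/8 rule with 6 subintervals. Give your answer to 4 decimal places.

h = (5 − 1)/6 = 0.666667.
Nodes t₀,…,t₆ = 1, 1.666667, 2.333333, 3, 3.666667, 4.333333, 5.
f(t) = -3t⁴ + 3t³ + 3t² - 2t - 3: f₀=-2, f₁=-7.259259, f₂=-42.148148, f₃=-144, f₄=-364.370370, f₅=-769.037037, f₆=-1438.
(3h/8)·[f₀ + 3f₁ + 3f₂ + 2f₃ + 3f₄ + 3f₅ + f₆] = 0.25·(-5276.444444) = -1319.1111.

-1319.1111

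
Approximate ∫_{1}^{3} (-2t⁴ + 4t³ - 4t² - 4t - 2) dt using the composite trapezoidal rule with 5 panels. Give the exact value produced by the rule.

-73.16992

h = (3 − 1)/5 = 0.4.
Nodes t₀,…,t₅ = 1, 1.4, 1.8, 2.2, 2.6, 3.
f(t) = -2t⁴ + 4t³ - 4t² - 4t - 2: f₀=-8, f₁=-12.1472, f₂=-19.8272, f₃=-34.4192, f₄=-60.5312, f₅=-104.
(h/2)·[f₀ + 2f₁ + 2f₂ + 2f₃ + 2f₄ + f₅] = 0.2·(-365.8496) = -73.16992.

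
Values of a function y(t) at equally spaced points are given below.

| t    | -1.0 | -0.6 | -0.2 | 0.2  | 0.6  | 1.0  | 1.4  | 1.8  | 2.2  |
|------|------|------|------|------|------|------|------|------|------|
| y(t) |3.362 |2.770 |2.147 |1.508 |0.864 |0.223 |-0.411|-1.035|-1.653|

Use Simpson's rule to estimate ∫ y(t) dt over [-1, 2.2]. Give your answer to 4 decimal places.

h = 0.4, n = 8.
(h/3)·[y₀ + 4y₁ + 2y₂ + 4y₃ + 2y₄ + 4y₅ + 2y₆ + 4y₇ + y₈] = 0.133333·(20.773) = 2.7697.

2.7697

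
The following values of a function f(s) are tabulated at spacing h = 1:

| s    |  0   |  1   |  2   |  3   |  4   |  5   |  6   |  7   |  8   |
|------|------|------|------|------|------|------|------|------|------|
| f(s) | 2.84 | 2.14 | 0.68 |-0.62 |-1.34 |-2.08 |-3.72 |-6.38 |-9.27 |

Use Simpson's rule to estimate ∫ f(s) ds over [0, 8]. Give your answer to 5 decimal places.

h = 1, n = 8.
(h/3)·[y₀ + 4y₁ + 2y₂ + 4y₃ + 2y₄ + 4y₅ + 2y₆ + 4y₇ + y₈] = 0.333333·(-42.95) = -14.31667.

-14.31667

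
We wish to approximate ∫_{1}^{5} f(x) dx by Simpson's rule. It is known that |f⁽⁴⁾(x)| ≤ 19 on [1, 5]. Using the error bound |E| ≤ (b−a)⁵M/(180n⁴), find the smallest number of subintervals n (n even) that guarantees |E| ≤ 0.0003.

Need 19456/(180n⁴) ≤ 0.0003.
n⁴ ≥ 19456/(180·0.0003) = 360296 ⇒ n ≥ 24.4999, so the smallest even n is 26. (n must be even for Simpson's rule.)

26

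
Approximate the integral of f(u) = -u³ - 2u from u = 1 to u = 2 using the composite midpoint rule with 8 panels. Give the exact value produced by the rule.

h = (2 − 1)/8 = 0.125.
Midpoints m₁,…,m₈ = 1.0625, 1.1875, 1.3125, 1.4375, 1.5625, 1.6875, 1.8125, 1.9375.
f(m₁)=-3.324462890625, f(m₂)=-4.049560546875, f(m₃)=-4.885986328125, f(m₄)=-5.845458984375, f(m₅)=-6.939697265625, f(m₆)=-8.180419921875, f(m₇)=-9.579345703125, f(m₈)=-11.148193359375.
h·[f(m₁) + f(m₂) + f(m₃) + f(m₄) + f(m₅) + f(m₆) + f(m₇) + f(m₈)] = 0.125·(-53.953125) = -6.744140625.

-6.744140625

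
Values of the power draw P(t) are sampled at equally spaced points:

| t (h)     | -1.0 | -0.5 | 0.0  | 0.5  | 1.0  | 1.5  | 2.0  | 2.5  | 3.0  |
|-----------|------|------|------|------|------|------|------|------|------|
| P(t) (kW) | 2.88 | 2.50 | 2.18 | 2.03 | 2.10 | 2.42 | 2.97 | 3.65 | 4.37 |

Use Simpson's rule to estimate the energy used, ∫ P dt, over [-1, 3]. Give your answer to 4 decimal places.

10.6917

h = 0.5, n = 8.
(h/3)·[y₀ + 4y₁ + 2y₂ + 4y₃ + 2y₄ + 4y₅ + 2y₆ + 4y₇ + y₈] = 0.166667·(64.15) = 10.6917.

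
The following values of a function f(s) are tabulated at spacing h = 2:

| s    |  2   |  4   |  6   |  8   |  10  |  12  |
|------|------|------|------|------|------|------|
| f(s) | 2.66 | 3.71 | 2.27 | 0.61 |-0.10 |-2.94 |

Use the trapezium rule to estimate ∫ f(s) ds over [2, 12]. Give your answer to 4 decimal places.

h = 2, n = 5.
(h/2)·[y₀ + 2y₁ + 2y₂ + 2y₃ + 2y₄ + y₅] = 1·(12.70) = 12.7000.

12.7000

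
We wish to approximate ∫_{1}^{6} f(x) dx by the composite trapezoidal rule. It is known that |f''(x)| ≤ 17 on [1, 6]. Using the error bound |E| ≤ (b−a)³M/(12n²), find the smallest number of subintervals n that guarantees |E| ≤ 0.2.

Need 2125/(12n²) ≤ 0.2.
n² ≥ 2125/(12·0.2) = 885.417 ⇒ n ≥ 29.7560, so the smallest n is 30.

30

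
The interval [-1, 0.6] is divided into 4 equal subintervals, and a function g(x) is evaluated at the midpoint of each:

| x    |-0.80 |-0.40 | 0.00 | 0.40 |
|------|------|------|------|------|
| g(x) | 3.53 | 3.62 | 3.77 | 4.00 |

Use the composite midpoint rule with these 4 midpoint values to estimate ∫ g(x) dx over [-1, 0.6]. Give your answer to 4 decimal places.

5.9680

h = 0.4, n = 4.
h·[y(m₁) + y(m₂) + y(m₃) + y(m₄)] = 0.4·(14.92) = 5.9680.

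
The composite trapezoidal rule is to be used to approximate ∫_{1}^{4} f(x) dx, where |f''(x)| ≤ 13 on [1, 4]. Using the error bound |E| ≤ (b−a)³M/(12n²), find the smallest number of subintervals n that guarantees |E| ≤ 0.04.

Need 351/(12n²) ≤ 0.04.
n² ≥ 351/(12·0.04) = 731.25 ⇒ n ≥ 27.0416, so the smallest n is 28.

28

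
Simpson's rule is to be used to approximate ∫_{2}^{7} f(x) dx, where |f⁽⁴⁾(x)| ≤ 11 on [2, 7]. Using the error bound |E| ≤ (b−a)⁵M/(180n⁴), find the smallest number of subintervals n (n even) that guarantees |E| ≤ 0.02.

10

Need 34375/(180n⁴) ≤ 0.02.
n⁴ ≥ 34375/(180·0.02) = 9548.61 ⇒ n ≥ 9.8852, so the smallest even n is 10. (n must be even for Simpson's rule.)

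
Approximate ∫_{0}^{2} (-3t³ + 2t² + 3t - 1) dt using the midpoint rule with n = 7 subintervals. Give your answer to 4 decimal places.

-2.5714

h = (2 − 0)/7 = 0.285714.
Midpoints m₁,…,m₇ = 0.142857, 0.428571, 0.714286, 1, 1.285714, 1.571429, 1.857143.
f(m₁)=-0.539359, f(m₂)=0.416910, f(m₃)=1.069971, f(m₄)=1, f(m₅)=-0.212828, f(m₆)=-2.988338, f(m₇)=-7.746356.
h·[f(m₁) + f(m₂) + f(m₃) + f(m₄) + f(m₅) + f(m₆) + f(m₇)] = 0.285714·(-9) = -2.5714.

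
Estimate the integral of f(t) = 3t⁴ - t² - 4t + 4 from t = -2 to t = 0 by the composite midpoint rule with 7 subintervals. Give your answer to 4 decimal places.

h = (0 − (-2))/7 = 0.285714.
Midpoints m₁,…,m₇ = -1.857143, -1.571429, -1.285714, -1, -0.714286, -0.428571, -0.142857.
f(m₁)=43.665973, f(m₂)=26.109954, f(m₃)=15.687630, f(m₄)=10, f(m₅)=7.127863, f(m₆)=5.631820, f(m₇)=4.552270.
h·[f(m₁) + f(m₂) + f(m₃) + f(m₄) + f(m₅) + f(m₆) + f(m₇)] = 0.285714·(112.775510) = 32.2216.

32.2216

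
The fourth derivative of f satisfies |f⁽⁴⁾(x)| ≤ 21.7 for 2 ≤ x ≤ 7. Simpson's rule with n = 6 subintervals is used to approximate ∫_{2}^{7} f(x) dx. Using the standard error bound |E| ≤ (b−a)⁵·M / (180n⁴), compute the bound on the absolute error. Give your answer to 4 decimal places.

|E| ≤ (5)⁵·21.7 / (180·6⁴) = 67812.5/233280 = 0.2907.

0.2907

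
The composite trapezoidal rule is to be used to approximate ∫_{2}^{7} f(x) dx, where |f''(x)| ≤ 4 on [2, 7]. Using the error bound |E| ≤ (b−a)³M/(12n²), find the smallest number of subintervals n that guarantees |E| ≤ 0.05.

Need 500/(12n²) ≤ 0.05.
n² ≥ 500/(12·0.05) = 833.333 ⇒ n ≥ 28.8675, so the smallest n is 29.

29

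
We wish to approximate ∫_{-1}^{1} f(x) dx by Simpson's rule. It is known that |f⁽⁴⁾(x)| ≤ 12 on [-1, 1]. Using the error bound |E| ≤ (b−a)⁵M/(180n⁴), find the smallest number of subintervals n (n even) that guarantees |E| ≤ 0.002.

6

Need 384/(180n⁴) ≤ 0.002.
n⁴ ≥ 384/(180·0.002) = 1066.67 ⇒ n ≥ 5.7149, so the smallest even n is 6. (n must be even for Simpson's rule.)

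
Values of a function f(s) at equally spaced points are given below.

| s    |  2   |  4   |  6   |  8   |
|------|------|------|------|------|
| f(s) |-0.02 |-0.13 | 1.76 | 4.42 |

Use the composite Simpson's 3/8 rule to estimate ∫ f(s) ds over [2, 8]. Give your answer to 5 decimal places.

6.96750

h = 2, n = 3.
(3h/8)·[y₀ + 3y₁ + 3y₂ + y₃] = 0.75·(9.29) = 6.96750.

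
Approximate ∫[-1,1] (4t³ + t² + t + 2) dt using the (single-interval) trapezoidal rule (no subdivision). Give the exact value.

T = (b−a)/2 · [f(-1) + f(1)] = 1·[(-2) + 8] = 6.

6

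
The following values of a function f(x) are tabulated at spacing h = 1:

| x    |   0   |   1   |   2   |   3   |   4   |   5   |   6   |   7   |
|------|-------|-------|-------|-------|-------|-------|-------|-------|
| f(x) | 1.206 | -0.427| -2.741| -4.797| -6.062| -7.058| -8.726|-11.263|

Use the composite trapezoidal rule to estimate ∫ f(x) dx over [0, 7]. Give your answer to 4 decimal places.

-34.8395

h = 1, n = 7.
(h/2)·[y₀ + 2y₁ + 2y₂ + 2y₃ + 2y₄ + 2y₅ + 2y₆ + y₇] = 0.5·(-69.679) = -34.8395.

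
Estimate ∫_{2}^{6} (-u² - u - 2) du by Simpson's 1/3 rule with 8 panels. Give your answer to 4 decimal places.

-93.3333

h = (6 − 2)/8 = 0.5.
Nodes u₀,…,u₈ = 2, 2.5, 3, 3.5, 4, 4.5, 5, 5.5, 6.
f(u) = -u² - u - 2: f₀=-8, f₁=-10.75, f₂=-14, f₃=-17.75, f₄=-22, f₅=-26.75, f₆=-32, f₇=-37.75, f₈=-44.
(h/3)·[f₀ + 4f₁ + 2f₂ + 4f₃ + 2f₄ + 4f₅ + 2f₆ + 4f₇ + f₈] = 0.166667·(-560) = -93.3333.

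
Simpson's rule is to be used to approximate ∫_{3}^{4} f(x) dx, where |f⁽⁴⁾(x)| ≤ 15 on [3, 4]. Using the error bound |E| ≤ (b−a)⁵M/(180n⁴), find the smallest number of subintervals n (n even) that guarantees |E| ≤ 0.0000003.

24

Need 15/(180n⁴) ≤ 0.0000003.
n⁴ ≥ 15/(180·0.0000003) = 277778 ⇒ n ≥ 22.9575, so the smallest even n is 24. (n must be even for Simpson's rule.)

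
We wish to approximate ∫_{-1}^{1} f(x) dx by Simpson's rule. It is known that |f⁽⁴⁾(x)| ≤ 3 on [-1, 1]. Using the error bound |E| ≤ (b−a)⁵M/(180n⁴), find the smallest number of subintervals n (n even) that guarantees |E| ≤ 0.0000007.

Need 96/(180n⁴) ≤ 0.0000007.
n⁴ ≥ 96/(180·0.0000007) = 761905 ⇒ n ≥ 29.5444, so the smallest even n is 30. (n must be even for Simpson's rule.)

30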